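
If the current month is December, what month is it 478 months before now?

Dividing 478 by 12 gives quotient 39 and remainder 10.
December − 10 months → February.

February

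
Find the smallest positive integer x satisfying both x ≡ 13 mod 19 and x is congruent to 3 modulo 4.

x ≡ 3 (mod 4) gives x ∈ {3, 7, 11, 15, 19, 23, 27, 31, …}.
The first of these with x mod 19 = 13 is 51.

51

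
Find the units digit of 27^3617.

Last digits of 7^n: 7, 9, 3, 1 (period 4).
3617 leaves remainder 1 on division by 4, so 27^3617 ends in 7.

7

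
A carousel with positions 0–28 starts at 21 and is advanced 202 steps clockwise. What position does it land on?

20

202 mod 29 = 28 (since 6·29 = 174).
(21 + 28) mod 29 = 20.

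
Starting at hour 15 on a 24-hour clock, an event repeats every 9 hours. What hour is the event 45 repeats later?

12

45·9 = 405.
405 = 16·24 + 21, so 405 mod 24 = 21.
(15 + 21) mod 24 = 12.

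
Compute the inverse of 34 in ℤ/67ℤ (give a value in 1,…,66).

2

67 = 1·34 + 33
34 = 1·33 + 1
33 = 33·1 + 0
Back-substituting gives 34·2 ≡ 1 (mod 67).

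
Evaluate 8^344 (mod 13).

1

Successive squares of 8 mod 13: 8^1≡8, 8^2≡12, 8^4≡1, 8^8≡1, 8^16≡1, 8^32≡1, 8^64≡1, 8^128≡1, 8^256≡1.
Since 344 = 8 + 16 + 64 + 256 in binary, 8^344 ≡ 1·1·1·1 ≡ 1 (mod 13).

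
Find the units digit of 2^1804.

6

The units digit of 2^n cycles with period 4: 2, 4, 8, 6, …
1804 leaves remainder 0 on division by 4, so 2^1804 ends in 6.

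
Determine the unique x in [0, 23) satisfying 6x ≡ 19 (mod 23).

7

The inverse of 6 mod 23 is 4 (since 6·4 = 24 ≡ 1).
Multiplying both sides by 4: x ≡ 4·19 = 76 ≡ 7 (mod 23).
Check: 6·7 = 42 = 1·23 + 19.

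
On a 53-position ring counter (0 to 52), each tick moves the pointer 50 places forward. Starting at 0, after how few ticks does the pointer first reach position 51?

36

50⁻¹ ≡ 35 (mod 53) because 50·35 = 1750 = 33·53 + 1.
Multiplying both sides by 35: x ≡ 35·51 = 1785 ≡ 36 (mod 53).
Check: 50·36 = 1800 = 33·53 + 51.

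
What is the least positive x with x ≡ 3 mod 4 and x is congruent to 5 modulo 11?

x ≡ 3 (mod 4) gives x ∈ {3, 7, 11, 15, 19, 23, 27}.
The first of these with x mod 11 = 5 is 27.

27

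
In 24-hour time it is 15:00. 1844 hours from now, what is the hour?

1844 − 76·24 = 20, so 1844 ≡ 20 (mod 24).
(15 + 20) mod 24 = 11.

11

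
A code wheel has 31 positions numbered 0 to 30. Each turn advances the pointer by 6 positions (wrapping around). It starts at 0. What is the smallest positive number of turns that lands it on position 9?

17

The inverse of 6 mod 31 is 26 (since 6·26 = 156 ≡ 1).
Multiplying both sides by 26: x ≡ 26·9 = 234 ≡ 17 (mod 31).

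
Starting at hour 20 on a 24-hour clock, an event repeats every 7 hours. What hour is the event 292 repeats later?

292·7 = 2044.
Dividing 2044 by 24 gives quotient 85 and remainder 4.
(20 + 4) mod 24 = 0.

0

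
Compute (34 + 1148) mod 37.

1148 = 31·37 + 1, so 1148 mod 37 = 1.
(34 + 1) mod 37 = 35.

35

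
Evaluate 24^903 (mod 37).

By repeated squaring mod 37: 24^1≡24, 24^2≡21, 24^4≡34, 24^8≡9, 24^16≡7, 24^32≡12, 24^64≡33, 24^128≡16, 24^256≡34, 24^512≡9.
903 = 1 + 2 + 4 + 128 + 256 + 512, so 24^903 ≡ 24·21·34·16·34·9 ≡ 23 (mod 37).

23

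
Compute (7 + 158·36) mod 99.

158·36 = 5688.
5688 mod 99 = 45 (since 57·99 = 5643).
(7 + 45) mod 99 = 52.

52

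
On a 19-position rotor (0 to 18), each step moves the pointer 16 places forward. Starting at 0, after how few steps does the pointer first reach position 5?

The inverse of 16 mod 19 is 6 (since 16·6 = 96 ≡ 1).
So x ≡ 6·5 = 30 ≡ 11 (mod 19).
Check: 16·11 = 176 = 9·19 + 5.

11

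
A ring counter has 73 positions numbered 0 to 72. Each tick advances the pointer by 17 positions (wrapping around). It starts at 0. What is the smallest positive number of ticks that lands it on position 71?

The inverse of 17 mod 73 is 43 (since 17·43 = 731 ≡ 1).
Multiplying both sides by 43: x ≡ 43·71 = 3053 ≡ 60 (mod 73).

60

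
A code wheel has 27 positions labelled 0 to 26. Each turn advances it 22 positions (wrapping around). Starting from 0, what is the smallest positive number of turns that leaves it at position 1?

16

22·16 = 352 = 13·27 + 1, so 22⁻¹ ≡ 16 (mod 27).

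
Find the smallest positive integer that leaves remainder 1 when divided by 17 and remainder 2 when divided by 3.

35

Since 3·6 ≡ 1 (mod 17), take x = 2 + 3·((1−2)·6 mod 17) = 2 + 3·11 = 35.
Check: 35 mod 17 = 1, 35 mod 3 = 2.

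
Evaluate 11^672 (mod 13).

Square-and-reduce mod 13: 11^1≡11, 11^2≡4, 11^4≡3, 11^8≡9, 11^16≡3, 11^32≡9, 11^64≡3, 11^128≡9, 11^256≡3, 11^512≡9.
Since 672 = 32 + 128 + 512 in binary, 11^672 ≡ 9·9·9 ≡ 1 (mod 13).

1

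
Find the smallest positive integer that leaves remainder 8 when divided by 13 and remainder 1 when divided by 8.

73

Since 8·5 ≡ 1 (mod 13), take x = 1 + 8·((8−1)·5 mod 13) = 1 + 8·9 = 73.
Check: 73 mod 13 = 8, 73 mod 8 = 1.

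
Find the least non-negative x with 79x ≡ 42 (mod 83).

79⁻¹ ≡ 62 (mod 83) because 79·62 = 4898 = 59·83 + 1.
So x ≡ 62·42 = 2604 ≡ 31 (mod 83).

31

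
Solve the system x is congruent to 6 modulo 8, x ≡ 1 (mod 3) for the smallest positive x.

22

Since 3·3 ≡ 1 (mod 8), take x = 1 + 3·((6−1)·3 mod 8) = 1 + 3·7 = 22.
Check: 22 mod 8 = 6, 22 mod 3 = 1.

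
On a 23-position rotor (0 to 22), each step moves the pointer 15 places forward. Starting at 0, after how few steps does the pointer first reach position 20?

9

15⁻¹ ≡ 20 (mod 23) because 15·20 = 300 = 13·23 + 1.
Multiplying both sides by 20: x ≡ 20·20 = 400 ≡ 9 (mod 23).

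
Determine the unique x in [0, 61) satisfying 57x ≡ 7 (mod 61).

44

57⁻¹ ≡ 15 (mod 61) because 57·15 = 855 = 14·61 + 1.
Multiplying both sides by 15: x ≡ 15·7 = 105 ≡ 44 (mod 61).
Check: 57·44 = 2508 = 41·61 + 7.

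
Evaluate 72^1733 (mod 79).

2

By repeated squaring mod 79: 72^1≡72, 72^2≡49, 72^4≡31, 72^8≡13, 72^16≡11, 72^32≡42, 72^64≡26, 72^128≡44, 72^256≡40, 72^512≡20, 72^1024≡5.
Since 1733 = 1 + 4 + 64 + 128 + 512 + 1024 in binary, 72^1733 ≡ 72·31·26·44·20·5 ≡ 2 (mod 79).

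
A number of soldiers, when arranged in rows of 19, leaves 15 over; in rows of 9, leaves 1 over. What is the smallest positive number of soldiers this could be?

91

x ≡ 1 (mod 9) gives x ∈ {1, 10, 19, 28, 37, 46, 55, 64, …}.
The first of these with x mod 19 = 15 is 91.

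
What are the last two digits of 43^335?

07

Successive squares of 43 mod 100: 43^1≡43, 43^2≡49, 43^4≡1, 43^8≡1, 43^16≡1, 43^32≡1, 43^64≡1, 43^128≡1, 43^256≡1.
Since 335 = 1 + 2 + 4 + 8 + 64 + 256 in binary, 43^335 ≡ 43·49·1·1·1·1 ≡ 7 (mod 100).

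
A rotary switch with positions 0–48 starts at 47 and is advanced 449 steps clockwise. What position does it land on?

6

Dividing 449 by 49 gives quotient 9 and remainder 8.
(47 + 8) mod 49 = 6.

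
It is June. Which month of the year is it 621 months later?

621 − 51·12 = 9, so 621 ≡ 9 (mod 12).
June + 9 months → March.

March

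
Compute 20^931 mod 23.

By repeated squaring mod 23: 20^1≡20, 20^2≡9, 20^4≡12, 20^8≡6, 20^16≡13, 20^32≡8, 20^64≡18, 20^128≡2, 20^256≡4, 20^512≡16.
931 = 1 + 2 + 32 + 128 + 256 + 512, so 20^931 ≡ 20·9·8·2·4·16 ≡ 21 (mod 23).

21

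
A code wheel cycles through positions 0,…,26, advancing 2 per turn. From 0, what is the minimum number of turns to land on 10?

2⁻¹ ≡ 14 (mod 27) because 2·14 = 28 = 1·27 + 1.
Multiplying both sides by 14: x ≡ 14·10 = 140 ≡ 5 (mod 27).

5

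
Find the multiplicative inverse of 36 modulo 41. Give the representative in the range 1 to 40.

8

36·8 = 288 = 7·41 + 1, so 36⁻¹ ≡ 8 (mod 41).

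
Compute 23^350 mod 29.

By repeated squaring mod 29: 23^1≡23, 23^2≡7, 23^4≡20, 23^8≡23, 23^16≡7, 23^32≡20, 23^64≡23, 23^128≡7, 23^256≡20.
Since 350 = 2 + 4 + 8 + 16 + 64 + 256 in binary, 23^350 ≡ 7·20·23·7·23·20 ≡ 1 (mod 29).

1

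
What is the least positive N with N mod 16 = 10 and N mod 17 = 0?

x ≡ 10 (mod 16) gives x ∈ {10, 26, 42, 58, 74, 90, 106, 122, …}.
The first of these with x mod 17 = 0 is 170.

170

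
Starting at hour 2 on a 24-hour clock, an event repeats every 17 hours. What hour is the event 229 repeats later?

229·17 = 3893.
3893 mod 24 = 5 (since 162·24 = 3888).
(2 + 5) mod 24 = 7.

7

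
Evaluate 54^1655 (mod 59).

34

Successive squares of 54 mod 59: 54^1≡54, 54^2≡25, 54^4≡35, 54^8≡45, 54^16≡19, 54^32≡7, 54^64≡49, 54^128≡41, 54^256≡29, 54^512≡15, 54^1024≡48.
1655 = 1 + 2 + 4 + 16 + 32 + 64 + 512 + 1024, so 54^1655 ≡ 54·25·35·19·7·49·15·48 ≡ 34 (mod 59).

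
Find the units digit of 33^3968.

Powers of 3 mod 10 repeat with period 4: 3, 9, 7, 1.
3968 mod 4 = 0, so the last digit matches 3^4 = 1.

1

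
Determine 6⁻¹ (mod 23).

4

23 = 3·6 + 5
6 = 1·5 + 1
5 = 5·1 + 0
Back-substituting gives 6·4 ≡ 1 (mod 23).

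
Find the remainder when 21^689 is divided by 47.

9

By repeated squaring mod 47: 21^1≡21, 21^2≡18, 21^4≡42, 21^8≡25, 21^16≡14, 21^32≡8, 21^64≡17, 21^128≡7, 21^256≡2, 21^512≡4.
689 = 1 + 16 + 32 + 128 + 512, so 21^689 ≡ 21·14·8·7·4 ≡ 9 (mod 47).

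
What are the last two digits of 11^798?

81

By repeated squaring mod 100: 11^1≡11, 11^2≡21, 11^4≡41, 11^8≡81, 11^16≡61, 11^32≡21, 11^64≡41, 11^128≡81, 11^256≡61, 11^512≡21.
798 = 2 + 4 + 8 + 16 + 256 + 512, so 11^798 ≡ 21·41·81·61·61·21 ≡ 81 (mod 100).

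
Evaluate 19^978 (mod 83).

Square-and-reduce mod 83: 19^1≡19, 19^2≡29, 19^4≡11, 19^8≡38, 19^16≡33, 19^32≡10, 19^64≡17, 19^128≡40, 19^256≡23, 19^512≡31.
978 = 2 + 16 + 64 + 128 + 256 + 512, so 19^978 ≡ 29·33·17·40·23·31 ≡ 51 (mod 83).

51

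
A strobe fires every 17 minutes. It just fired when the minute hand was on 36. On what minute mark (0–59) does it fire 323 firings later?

323·17 = 5491.
5491 mod 60 = 31 (since 91·60 = 5460).
(36 + 31) mod 60 = 7.

7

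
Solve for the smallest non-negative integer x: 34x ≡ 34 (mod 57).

34⁻¹ ≡ 52 (mod 57) because 34·52 = 1768 = 31·57 + 1.
So x ≡ 52·34 = 1768 ≡ 1 (mod 57).
Check: 34·1 = 34 = 0·57 + 34.

1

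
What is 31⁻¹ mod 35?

26

31·26 = 806 = 23·35 + 1, so 31⁻¹ ≡ 26 (mod 35).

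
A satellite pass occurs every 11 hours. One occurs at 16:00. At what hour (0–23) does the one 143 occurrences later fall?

5

143·11 = 1573.
1573 = 65·24 + 13, so 1573 mod 24 = 13.
(16 + 13) mod 24 = 5.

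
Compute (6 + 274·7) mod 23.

274·7 = 1918.
1918 = 83·23 + 9, so 1918 mod 23 = 9.
(6 + 9) mod 23 = 15.

15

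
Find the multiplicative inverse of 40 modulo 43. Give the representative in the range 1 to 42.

14

43 = 1·40 + 3
40 = 13·3 + 1
3 = 3·1 + 0
Back-substituting gives 40·14 ≡ 1 (mod 43).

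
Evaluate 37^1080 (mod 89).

Square-and-reduce mod 89: 37^1≡37, 37^2≡34, 37^4≡88, 37^8≡1, 37^16≡1, 37^32≡1, 37^64≡1, 37^128≡1, 37^256≡1, 37^512≡1, 37^1024≡1.
Since 1080 = 8 + 16 + 32 + 1024 in binary, 37^1080 ≡ 1·1·1·1 ≡ 1 (mod 89).

1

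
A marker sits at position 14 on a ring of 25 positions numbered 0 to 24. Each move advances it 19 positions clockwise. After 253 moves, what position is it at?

21

253·19 = 4807.
4807 = 192·25 + 7, so 4807 mod 25 = 7.
(14 + 7) mod 25 = 21.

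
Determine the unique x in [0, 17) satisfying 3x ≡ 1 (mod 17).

6

3⁻¹ ≡ 6 (mod 17) because 3·6 = 18 = 1·17 + 1.
Multiplying both sides by 6: x ≡ 6·1 = 6 ≡ 6 (mod 17).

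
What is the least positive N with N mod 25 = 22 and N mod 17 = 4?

Since 17·3 ≡ 1 (mod 25), take x = 4 + 17·((22−4)·3 mod 25) = 4 + 17·4 = 72.
Check: 72 mod 25 = 22, 72 mod 17 = 4.

72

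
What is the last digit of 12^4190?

Last digits of 2^n: 2, 4, 8, 6 (period 4).
4190 leaves remainder 2 on division by 4, so 12^4190 ends in 4.

4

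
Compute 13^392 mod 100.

By repeated squaring mod 100: 13^1≡13, 13^2≡69, 13^4≡61, 13^8≡21, 13^16≡41, 13^32≡81, 13^64≡61, 13^128≡21, 13^256≡41.
Since 392 = 8 + 128 + 256 in binary, 13^392 ≡ 21·21·41 ≡ 81 (mod 100).

81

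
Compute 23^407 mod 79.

Successive squares of 23 mod 79: 23^1≡23, 23^2≡55, 23^4≡23, 23^8≡55, 23^16≡23, 23^32≡55, 23^64≡23, 23^128≡55, 23^256≡23.
407 = 1 + 2 + 4 + 16 + 128 + 256, so 23^407 ≡ 23·55·23·23·55·23 ≡ 55 (mod 79).

55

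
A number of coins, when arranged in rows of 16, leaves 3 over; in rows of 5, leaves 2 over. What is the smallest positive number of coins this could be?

67

x ≡ 2 (mod 5) gives x ∈ {2, 7, 12, 17, 22, 27, 32, 37, …}.
The first of these with x mod 16 = 3 is 67.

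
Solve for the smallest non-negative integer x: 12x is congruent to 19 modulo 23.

The inverse of 12 mod 23 is 2 (since 12·2 = 24 ≡ 1).
So x ≡ 2·19 = 38 ≡ 15 (mod 23).
Check: 12·15 = 180 = 7·23 + 19.

15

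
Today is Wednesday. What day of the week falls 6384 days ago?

Wednesday

6384 = 912·7 + 0, so 6384 mod 7 = 0.
Wednesday − 0 days → Wednesday.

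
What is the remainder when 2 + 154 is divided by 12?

Dividing 154 by 12 gives quotient 12 and remainder 10.
(2 + 10) mod 12 = 0.

0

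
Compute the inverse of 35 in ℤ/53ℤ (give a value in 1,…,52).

35·50 = 1750 = 33·53 + 1, so 35⁻¹ ≡ 50 (mod 53).

50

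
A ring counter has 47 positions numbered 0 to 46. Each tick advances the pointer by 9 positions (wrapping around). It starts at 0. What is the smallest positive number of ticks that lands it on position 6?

9⁻¹ ≡ 21 (mod 47) because 9·21 = 189 = 4·47 + 1.
Multiplying both sides by 21: x ≡ 21·6 = 126 ≡ 32 (mod 47).

32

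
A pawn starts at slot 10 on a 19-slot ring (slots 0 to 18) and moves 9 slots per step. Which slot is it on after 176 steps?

17

176·9 = 1584.
1584 mod 19 = 7 (since 83·19 = 1577).
(10 + 7) mod 19 = 17.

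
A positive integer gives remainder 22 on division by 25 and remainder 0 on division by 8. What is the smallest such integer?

x ≡ 0 (mod 8) gives x ∈ {0, 8, 16, 24, 32, 40, 48, 56, …}.
The first of these with x mod 25 = 22 is 72.

72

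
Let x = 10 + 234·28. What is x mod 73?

234·28 = 6552.
6552 mod 73 = 55 (since 89·73 = 6497).
(10 + 55) mod 73 = 65.

65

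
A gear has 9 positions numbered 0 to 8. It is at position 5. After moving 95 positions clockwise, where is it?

1

95 − 10·9 = 5, so 95 ≡ 5 (mod 9).
(5 + 5) mod 9 = 1.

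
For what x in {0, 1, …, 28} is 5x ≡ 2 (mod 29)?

5⁻¹ ≡ 6 (mod 29) because 5·6 = 30 = 1·29 + 1.
Multiplying both sides by 6: x ≡ 6·2 = 12 ≡ 12 (mod 29).
Check: 5·12 = 60 = 2·29 + 2.

12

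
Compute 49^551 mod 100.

Successive squares of 49 mod 100: 49^1≡49, 49^2≡1, 49^4≡1, 49^8≡1, 49^16≡1, 49^32≡1, 49^64≡1, 49^128≡1, 49^256≡1, 49^512≡1.
Since 551 = 1 + 2 + 4 + 32 + 512 in binary, 49^551 ≡ 49·1·1·1·1 ≡ 49 (mod 100).

49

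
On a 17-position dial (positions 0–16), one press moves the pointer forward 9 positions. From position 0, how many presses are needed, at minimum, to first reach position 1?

9·2 = 18 = 1·17 + 1, so 9⁻¹ ≡ 2 (mod 17).

2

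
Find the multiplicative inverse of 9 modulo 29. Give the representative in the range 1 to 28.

29 = 3·9 + 2
9 = 4·2 + 1
2 = 2·1 + 0
Back-substituting gives 9·13 ≡ 1 (mod 29).

13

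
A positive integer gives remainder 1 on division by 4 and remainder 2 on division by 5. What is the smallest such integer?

17

x ≡ 1 (mod 4) gives x ∈ {1, 5, 9, 13, 17}.
The first of these with x mod 5 = 2 is 17.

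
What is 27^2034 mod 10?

9

Last digits of 7^n: 7, 9, 3, 1 (period 4).
2034 leaves remainder 2 on division by 4, so 27^2034 ends in 9.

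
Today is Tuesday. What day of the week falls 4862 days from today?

Saturday

Dividing 4862 by 7 gives quotient 694 and remainder 4.
Tuesday + 4 days → Saturday.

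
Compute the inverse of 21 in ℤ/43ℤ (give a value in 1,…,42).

41

43 = 2·21 + 1
21 = 21·1 + 0
Back-substituting gives 21·41 ≡ 1 (mod 43).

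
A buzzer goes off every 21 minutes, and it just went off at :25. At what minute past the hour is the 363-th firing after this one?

28

363·21 = 7623.
Dividing 7623 by 60 gives quotient 127 and remainder 3.
(25 + 3) mod 60 = 28.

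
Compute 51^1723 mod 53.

Square-and-reduce mod 53: 51^1≡51, 51^2≡4, 51^4≡16, 51^8≡44, 51^16≡28, 51^32≡42, 51^64≡15, 51^128≡13, 51^256≡10, 51^512≡47, 51^1024≡36.
Since 1723 = 1 + 2 + 8 + 16 + 32 + 128 + 512 + 1024 in binary, 51^1723 ≡ 51·4·44·28·42·13·47·36 ≡ 31 (mod 53).

31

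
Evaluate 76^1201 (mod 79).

Square-and-reduce mod 79: 76^1≡76, 76^2≡9, 76^4≡2, 76^8≡4, 76^16≡16, 76^32≡19, 76^64≡45, 76^128≡50, 76^256≡51, 76^512≡73, 76^1024≡36.
Since 1201 = 1 + 16 + 32 + 128 + 1024 in binary, 76^1201 ≡ 76·16·19·50·36 ≡ 20 (mod 79).

20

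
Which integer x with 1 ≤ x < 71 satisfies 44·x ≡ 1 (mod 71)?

44·21 = 924 = 13·71 + 1, so 44⁻¹ ≡ 21 (mod 71).

21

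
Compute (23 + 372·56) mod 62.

372·56 = 20832.
20832 = 336·62 + 0, so 20832 mod 62 = 0.
(23 + 0) mod 62 = 23.

23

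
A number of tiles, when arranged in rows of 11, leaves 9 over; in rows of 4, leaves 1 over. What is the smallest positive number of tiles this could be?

x ≡ 1 (mod 4) gives x ∈ {1, 5, 9}.
The first of these with x mod 11 = 9 is 9.

9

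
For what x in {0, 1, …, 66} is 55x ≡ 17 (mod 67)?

60

The inverse of 55 mod 67 is 39 (since 55·39 = 2145 ≡ 1).
Multiplying both sides by 39: x ≡ 39·17 = 663 ≡ 60 (mod 67).
Check: 55·60 = 3300 = 49·67 + 17.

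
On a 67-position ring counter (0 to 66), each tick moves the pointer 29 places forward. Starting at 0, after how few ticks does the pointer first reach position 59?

39

29⁻¹ ≡ 37 (mod 67) because 29·37 = 1073 = 16·67 + 1.
Multiplying both sides by 37: x ≡ 37·59 = 2183 ≡ 39 (mod 67).
Check: 29·39 = 1131 = 16·67 + 59.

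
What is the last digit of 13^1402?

9

The units digit of 13^n cycles with period 4: 3, 9, 7, 1, …
1402 leaves remainder 2 on division by 4, so 13^1402 ends in 9.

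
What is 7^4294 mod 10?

9

The units digit of 7^n cycles with period 4: 7, 9, 3, 1, …
4294 mod 4 = 2, so the last digit matches 7^2 = 9.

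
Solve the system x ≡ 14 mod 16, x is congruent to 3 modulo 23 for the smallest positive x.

302

x ≡ 14 (mod 16) gives x ∈ {14, 30, 46, 62, 78, 94, 110, 126, …}.
The first of these with x mod 23 = 3 is 302.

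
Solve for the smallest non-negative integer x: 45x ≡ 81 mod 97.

The inverse of 45 mod 97 is 69 (since 45·69 = 3105 ≡ 1).
So x ≡ 69·81 = 5589 ≡ 60 (mod 97).

60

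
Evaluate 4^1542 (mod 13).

1

Square-and-reduce mod 13: 4^1≡4, 4^2≡3, 4^4≡9, 4^8≡3, 4^16≡9, 4^32≡3, 4^64≡9, 4^128≡3, 4^256≡9, 4^512≡3, 4^1024≡9.
Since 1542 = 2 + 4 + 512 + 1024 in binary, 4^1542 ≡ 3·9·3·9 ≡ 1 (mod 13).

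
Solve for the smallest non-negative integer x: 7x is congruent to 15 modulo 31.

The inverse of 7 mod 31 is 9 (since 7·9 = 63 ≡ 1).
So x ≡ 9·15 = 135 ≡ 11 (mod 31).

11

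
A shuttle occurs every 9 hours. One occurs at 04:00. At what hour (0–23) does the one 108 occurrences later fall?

108·9 = 972.
Dividing 972 by 24 gives quotient 40 and remainder 12.
(4 + 12) mod 24 = 16.

16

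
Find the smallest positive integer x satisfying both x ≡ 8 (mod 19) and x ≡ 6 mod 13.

Since 13·3 ≡ 1 (mod 19), take x = 6 + 13·((8−6)·3 mod 19) = 6 + 13·6 = 84.
Check: 84 mod 19 = 8, 84 mod 13 = 6.

84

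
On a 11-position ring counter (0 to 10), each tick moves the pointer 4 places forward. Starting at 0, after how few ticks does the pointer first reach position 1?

The inverse of 4 mod 11 is 3 (since 4·3 = 12 ≡ 1).
Multiplying both sides by 3: x ≡ 3·1 = 3 ≡ 3 (mod 11).

3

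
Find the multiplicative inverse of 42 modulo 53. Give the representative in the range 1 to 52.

24

53 = 1·42 + 11
42 = 3·11 + 9
11 = 1·9 + 2
9 = 4·2 + 1
2 = 2·1 + 0
Back-substituting gives 42·24 ≡ 1 (mod 53).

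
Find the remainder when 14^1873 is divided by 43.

17

By repeated squaring mod 43: 14^1≡14, 14^2≡24, 14^4≡17, 14^8≡31, 14^16≡15, 14^32≡10, 14^64≡14, 14^128≡24, 14^256≡17, 14^512≡31, 14^1024≡15.
1873 = 1 + 16 + 64 + 256 + 512 + 1024, so 14^1873 ≡ 14·15·14·17·31·15 ≡ 17 (mod 43).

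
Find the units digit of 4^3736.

6

Last digits of 4^n: 4, 6 (period 2).
3736 leaves remainder 0 on division by 2, so 4^3736 ends in 6.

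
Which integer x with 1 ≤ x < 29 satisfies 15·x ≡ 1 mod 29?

15·2 = 30 = 1·29 + 1, so 15⁻¹ ≡ 2 (mod 29).

2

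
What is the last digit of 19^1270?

The units digit of 19^n cycles with period 2: 9, 1, …
1270 mod 2 = 0, so the last digit matches 9^2 = 1.

1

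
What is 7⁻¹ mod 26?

7·15 = 105 = 4·26 + 1, so 7⁻¹ ≡ 15 (mod 26).

15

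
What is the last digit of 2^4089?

2

Last digits of 2^n: 2, 4, 8, 6 (period 4).
4089 mod 4 = 1, so the last digit matches 2^1 = 2.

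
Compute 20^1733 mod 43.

By repeated squaring mod 43: 20^1≡20, 20^2≡13, 20^4≡40, 20^8≡9, 20^16≡38, 20^32≡25, 20^64≡23, 20^128≡13, 20^256≡40, 20^512≡9, 20^1024≡38.
Since 1733 = 1 + 4 + 64 + 128 + 512 + 1024 in binary, 20^1733 ≡ 20·40·23·13·9·38 ≡ 18 (mod 43).

18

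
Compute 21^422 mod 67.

By repeated squaring mod 67: 21^1≡21, 21^2≡39, 21^4≡47, 21^8≡65, 21^16≡4, 21^32≡16, 21^64≡55, 21^128≡10, 21^256≡33.
Since 422 = 2 + 4 + 32 + 128 + 256 in binary, 21^422 ≡ 39·47·16·10·33 ≡ 23 (mod 67).

23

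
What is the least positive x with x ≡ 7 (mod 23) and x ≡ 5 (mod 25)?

x ≡ 7 (mod 23) gives x ∈ {7, 30}.
The first of these with x mod 25 = 5 is 30.

30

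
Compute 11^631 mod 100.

Successive squares of 11 mod 100: 11^1≡11, 11^2≡21, 11^4≡41, 11^8≡81, 11^16≡61, 11^32≡21, 11^64≡41, 11^128≡81, 11^256≡61, 11^512≡21.
Since 631 = 1 + 2 + 4 + 16 + 32 + 64 + 512 in binary, 11^631 ≡ 11·21·41·61·21·41·21 ≡ 11 (mod 100).

11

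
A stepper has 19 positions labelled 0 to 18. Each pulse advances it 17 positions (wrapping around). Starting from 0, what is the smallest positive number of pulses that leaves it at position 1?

9

17·9 = 153 = 8·19 + 1, so 17⁻¹ ≡ 9 (mod 19).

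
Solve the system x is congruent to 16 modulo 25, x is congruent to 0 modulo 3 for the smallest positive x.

Since 3·17 ≡ 1 (mod 25), take x = 0 + 3·((16−0)·17 mod 25) = 0 + 3·22 = 66.
Check: 66 mod 25 = 16, 66 mod 3 = 0.

66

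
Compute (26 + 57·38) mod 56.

57·38 = 2166.
2166 = 38·56 + 38, so 2166 mod 56 = 38.
(26 + 38) mod 56 = 8.

8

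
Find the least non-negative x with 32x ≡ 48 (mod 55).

The inverse of 32 mod 55 is 43 (since 32·43 = 1376 ≡ 1).
So x ≡ 43·48 = 2064 ≡ 29 (mod 55).

29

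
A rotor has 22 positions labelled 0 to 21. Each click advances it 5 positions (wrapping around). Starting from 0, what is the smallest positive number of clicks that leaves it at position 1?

9

22 = 4·5 + 2
5 = 2·2 + 1
2 = 2·1 + 0
Back-substituting gives 5·9 ≡ 1 (mod 22).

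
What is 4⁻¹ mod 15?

15 = 3·4 + 3
4 = 1·3 + 1
3 = 3·1 + 0
Back-substituting gives 4·4 ≡ 1 (mod 15).

4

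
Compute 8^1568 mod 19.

7

By repeated squaring mod 19: 8^1≡8, 8^2≡7, 8^4≡11, 8^8≡7, 8^16≡11, 8^32≡7, 8^64≡11, 8^128≡7, 8^256≡11, 8^512≡7, 8^1024≡11.
Since 1568 = 32 + 512 + 1024 in binary, 8^1568 ≡ 7·7·11 ≡ 7 (mod 19).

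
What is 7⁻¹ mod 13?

2

13 = 1·7 + 6
7 = 1·6 + 1
6 = 6·1 + 0
Back-substituting gives 7·2 ≡ 1 (mod 13).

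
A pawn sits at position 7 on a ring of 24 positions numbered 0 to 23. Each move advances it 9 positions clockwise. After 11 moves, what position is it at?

10

11·9 = 99.
99 − 4·24 = 3, so 99 ≡ 3 (mod 24).
(7 + 3) mod 24 = 10.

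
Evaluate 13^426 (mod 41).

39

By repeated squaring mod 41: 13^1≡13, 13^2≡5, 13^4≡25, 13^8≡10, 13^16≡18, 13^32≡37, 13^64≡16, 13^128≡10, 13^256≡18.
Since 426 = 2 + 8 + 32 + 128 + 256 in binary, 13^426 ≡ 5·10·37·10·18 ≡ 39 (mod 41).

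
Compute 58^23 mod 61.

34

By repeated squaring mod 61: 58^1≡58, 58^2≡9, 58^4≡20, 58^8≡34, 58^16≡58.
Since 23 = 1 + 2 + 4 + 16 in binary, 58^23 ≡ 58·9·20·58 ≡ 34 (mod 61).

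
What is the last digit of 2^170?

Powers of 2 mod 10 repeat with period 4: 2, 4, 8, 6.
170 leaves remainder 2 on division by 4, so 2^170 ends in 4.

4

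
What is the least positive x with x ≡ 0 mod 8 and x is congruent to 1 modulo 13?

x ≡ 0 (mod 8) gives x ∈ {0, 8, 16, 24, 32, 40}.
The first of these with x mod 13 = 1 is 40.

40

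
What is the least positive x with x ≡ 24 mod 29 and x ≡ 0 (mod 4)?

24

x ≡ 0 (mod 4) gives x ∈ {0, 4, 8, 12, 16, 20, 24}.
The first of these with x mod 29 = 24 is 24.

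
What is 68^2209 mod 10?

8

The units digit of 68^n cycles with period 4: 8, 4, 2, 6, …
2209 mod 4 = 1, so the last digit matches 8^1 = 8.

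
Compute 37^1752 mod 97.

75

By repeated squaring mod 97: 37^1≡37, 37^2≡11, 37^4≡24, 37^8≡91, 37^16≡36, 37^32≡35, 37^64≡61, 37^128≡35, 37^256≡61, 37^512≡35, 37^1024≡61.
1752 = 8 + 16 + 64 + 128 + 512 + 1024, so 37^1752 ≡ 91·36·61·35·35·61 ≡ 75 (mod 97).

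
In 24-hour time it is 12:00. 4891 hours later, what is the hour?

7

Dividing 4891 by 24 gives quotient 203 and remainder 19.
(12 + 19) mod 24 = 7.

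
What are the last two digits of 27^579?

Successive squares of 27 mod 100: 27^1≡27, 27^2≡29, 27^4≡41, 27^8≡81, 27^16≡61, 27^32≡21, 27^64≡41, 27^128≡81, 27^256≡61, 27^512≡21.
Since 579 = 1 + 2 + 64 + 512 in binary, 27^579 ≡ 27·29·41·21 ≡ 63 (mod 100).

63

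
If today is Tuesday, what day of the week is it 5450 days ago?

5450 mod 7 = 4 (since 778·7 = 5446).
Tuesday − 4 days → Friday.

Friday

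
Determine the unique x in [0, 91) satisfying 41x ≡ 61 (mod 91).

41⁻¹ ≡ 20 (mod 91) because 41·20 = 820 = 9·91 + 1.
Multiplying both sides by 20: x ≡ 20·61 = 1220 ≡ 37 (mod 91).

37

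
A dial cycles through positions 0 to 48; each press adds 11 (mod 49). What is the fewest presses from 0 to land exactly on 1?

49 = 4·11 + 5
11 = 2·5 + 1
5 = 5·1 + 0
Back-substituting gives 11·9 ≡ 1 (mod 49).

9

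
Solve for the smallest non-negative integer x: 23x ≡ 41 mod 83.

23⁻¹ ≡ 65 (mod 83) because 23·65 = 1495 = 18·83 + 1.
Multiplying both sides by 65: x ≡ 65·41 = 2665 ≡ 9 (mod 83).

9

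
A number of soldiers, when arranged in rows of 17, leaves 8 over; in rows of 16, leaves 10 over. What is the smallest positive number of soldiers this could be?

42

x ≡ 10 (mod 16) gives x ∈ {10, 26, 42}.
The first of these with x mod 17 = 8 is 42.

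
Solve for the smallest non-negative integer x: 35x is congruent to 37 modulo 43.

33

The inverse of 35 mod 43 is 16 (since 35·16 = 560 ≡ 1).
So x ≡ 16·37 = 592 ≡ 33 (mod 43).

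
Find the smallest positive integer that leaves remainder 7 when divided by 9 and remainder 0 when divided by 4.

x ≡ 0 (mod 4) gives x ∈ {0, 4, 8, 12, 16}.
The first of these with x mod 9 = 7 is 16.

16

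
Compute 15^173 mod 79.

14

By repeated squaring mod 79: 15^1≡15, 15^2≡67, 15^4≡65, 15^8≡38, 15^16≡22, 15^32≡10, 15^64≡21, 15^128≡46.
Since 173 = 1 + 4 + 8 + 32 + 128 in binary, 15^173 ≡ 15·65·38·10·46 ≡ 14 (mod 79).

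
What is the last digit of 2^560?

Powers of 2 mod 10 repeat with period 4: 2, 4, 8, 6.
560 leaves remainder 0 on division by 4, so 2^560 ends in 6.

6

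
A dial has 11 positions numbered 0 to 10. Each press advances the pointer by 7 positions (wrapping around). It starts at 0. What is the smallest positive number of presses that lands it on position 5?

7⁻¹ ≡ 8 (mod 11) because 7·8 = 56 = 5·11 + 1.
So x ≡ 8·5 = 40 ≡ 7 (mod 11).

7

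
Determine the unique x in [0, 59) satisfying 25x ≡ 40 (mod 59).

The inverse of 25 mod 59 is 26 (since 25·26 = 650 ≡ 1).
Multiplying both sides by 26: x ≡ 26·40 = 1040 ≡ 37 (mod 59).

37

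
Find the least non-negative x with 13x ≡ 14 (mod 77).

The inverse of 13 mod 77 is 6 (since 13·6 = 78 ≡ 1).
Multiplying both sides by 6: x ≡ 6·14 = 84 ≡ 7 (mod 77).

7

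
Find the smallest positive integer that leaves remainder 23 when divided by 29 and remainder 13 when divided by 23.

197

x ≡ 13 (mod 23) gives x ∈ {13, 36, 59, 82, 105, 128, 151, 174, …}.
The first of these with x mod 29 = 23 is 197.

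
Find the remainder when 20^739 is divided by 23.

Successive squares of 20 mod 23: 20^1≡20, 20^2≡9, 20^4≡12, 20^8≡6, 20^16≡13, 20^32≡8, 20^64≡18, 20^128≡2, 20^256≡4, 20^512≡16.
Since 739 = 1 + 2 + 32 + 64 + 128 + 512 in binary, 20^739 ≡ 20·9·8·18·2·16 ≡ 14 (mod 23).

14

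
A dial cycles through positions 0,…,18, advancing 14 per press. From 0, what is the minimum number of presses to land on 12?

14⁻¹ ≡ 15 (mod 19) because 14·15 = 210 = 11·19 + 1.
Multiplying both sides by 15: x ≡ 15·12 = 180 ≡ 9 (mod 19).
Check: 14·9 = 126 = 6·19 + 12.

9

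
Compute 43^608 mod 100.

Square-and-reduce mod 100: 43^1≡43, 43^2≡49, 43^4≡1, 43^8≡1, 43^16≡1, 43^32≡1, 43^64≡1, 43^128≡1, 43^256≡1, 43^512≡1.
Since 608 = 32 + 64 + 512 in binary, 43^608 ≡ 1·1·1 ≡ 1 (mod 100).

1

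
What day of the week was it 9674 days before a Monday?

Monday

9674 = 1382·7 + 0, so 9674 mod 7 = 0.
Monday − 0 days → Monday.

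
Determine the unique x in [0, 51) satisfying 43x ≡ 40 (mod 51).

46

43⁻¹ ≡ 19 (mod 51) because 43·19 = 817 = 16·51 + 1.
Multiplying both sides by 19: x ≡ 19·40 = 760 ≡ 46 (mod 51).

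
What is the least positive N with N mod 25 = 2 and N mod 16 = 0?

Since 16·11 ≡ 1 (mod 25), take x = 0 + 16·((2−0)·11 mod 25) = 0 + 16·22 = 352.
Check: 352 mod 25 = 2, 352 mod 16 = 0.

352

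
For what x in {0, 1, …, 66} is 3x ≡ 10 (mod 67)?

48

3⁻¹ ≡ 45 (mod 67) because 3·45 = 135 = 2·67 + 1.
Multiplying both sides by 45: x ≡ 45·10 = 450 ≡ 48 (mod 67).
Check: 3·48 = 144 = 2·67 + 10.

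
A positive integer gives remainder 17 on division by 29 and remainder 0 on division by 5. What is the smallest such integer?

x ≡ 0 (mod 5) gives x ∈ {0, 5, 10, 15, 20, 25, 30, 35, …}.
The first of these with x mod 29 = 17 is 75.

75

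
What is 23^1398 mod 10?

9

Last digits of 3^n: 3, 9, 7, 1 (period 4).
1398 leaves remainder 2 on division by 4, so 23^1398 ends in 9.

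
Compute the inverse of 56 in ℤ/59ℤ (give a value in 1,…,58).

39

56·39 = 2184 = 37·59 + 1, so 56⁻¹ ≡ 39 (mod 59).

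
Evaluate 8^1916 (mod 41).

10

Successive squares of 8 mod 41: 8^1≡8, 8^2≡23, 8^4≡37, 8^8≡16, 8^16≡10, 8^32≡18, 8^64≡37, 8^128≡16, 8^256≡10, 8^512≡18, 8^1024≡37.
Since 1916 = 4 + 8 + 16 + 32 + 64 + 256 + 512 + 1024 in binary, 8^1916 ≡ 37·16·10·18·37·10·18·37 ≡ 10 (mod 41).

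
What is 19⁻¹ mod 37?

19·2 = 38 = 1·37 + 1, so 19⁻¹ ≡ 2 (mod 37).

2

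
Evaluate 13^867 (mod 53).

By repeated squaring mod 53: 13^1≡13, 13^2≡10, 13^4≡47, 13^8≡36, 13^16≡24, 13^32≡46, 13^64≡49, 13^128≡16, 13^256≡44, 13^512≡28.
Since 867 = 1 + 2 + 32 + 64 + 256 + 512 in binary, 13^867 ≡ 13·10·46·49·44·28 ≡ 44 (mod 53).

44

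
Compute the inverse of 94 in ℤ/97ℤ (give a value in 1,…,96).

32

94·32 = 3008 = 31·97 + 1, so 94⁻¹ ≡ 32 (mod 97).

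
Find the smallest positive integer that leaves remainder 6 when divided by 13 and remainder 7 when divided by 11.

x ≡ 7 (mod 11) gives x ∈ {7, 18, 29, 40, 51, 62, 73, 84}.
The first of these with x mod 13 = 6 is 84.

84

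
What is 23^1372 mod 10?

Last digits of 3^n: 3, 9, 7, 1 (period 4).
1372 mod 4 = 0, so the last digit matches 3^4 = 1.

1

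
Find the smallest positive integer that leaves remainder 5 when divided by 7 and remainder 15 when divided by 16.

47

x ≡ 5 (mod 7) gives x ∈ {5, 12, 19, 26, 33, 40, 47}.
The first of these with x mod 16 = 15 is 47.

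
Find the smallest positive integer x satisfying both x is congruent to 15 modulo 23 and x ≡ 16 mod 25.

291

x ≡ 15 (mod 23) gives x ∈ {15, 38, 61, 84, 107, 130, 153, 176, …}.
The first of these with x mod 25 = 16 is 291.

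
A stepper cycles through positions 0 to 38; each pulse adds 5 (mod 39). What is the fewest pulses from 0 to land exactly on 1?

5·8 = 40 = 1·39 + 1, so 5⁻¹ ≡ 8 (mod 39).

8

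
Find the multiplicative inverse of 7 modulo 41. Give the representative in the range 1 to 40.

41 = 5·7 + 6
7 = 1·6 + 1
6 = 6·1 + 0
Back-substituting gives 7·6 ≡ 1 (mod 41).

6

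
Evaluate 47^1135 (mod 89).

Successive squares of 47 mod 89: 47^1≡47, 47^2≡73, 47^4≡78, 47^8≡32, 47^16≡45, 47^32≡67, 47^64≡39, 47^128≡8, 47^256≡64, 47^512≡2, 47^1024≡4.
1135 = 1 + 2 + 4 + 8 + 32 + 64 + 1024, so 47^1135 ≡ 47·73·78·32·67·39·4 ≡ 79 (mod 89).

79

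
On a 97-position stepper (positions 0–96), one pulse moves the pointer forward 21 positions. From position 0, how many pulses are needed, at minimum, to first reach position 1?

37

97 = 4·21 + 13
21 = 1·13 + 8
13 = 1·8 + 5
8 = 1·5 + 3
5 = 1·3 + 2
3 = 1·2 + 1
2 = 2·1 + 0
Back-substituting gives 21·37 ≡ 1 (mod 97).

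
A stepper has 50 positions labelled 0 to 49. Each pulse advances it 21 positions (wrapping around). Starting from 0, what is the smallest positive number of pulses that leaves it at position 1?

21·31 = 651 = 13·50 + 1, so 21⁻¹ ≡ 31 (mod 50).

31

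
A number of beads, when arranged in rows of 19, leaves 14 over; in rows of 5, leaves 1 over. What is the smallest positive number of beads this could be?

x ≡ 1 (mod 5) gives x ∈ {1, 6, 11, 16, 21, 26, 31, 36, …}.
The first of these with x mod 19 = 14 is 71.

71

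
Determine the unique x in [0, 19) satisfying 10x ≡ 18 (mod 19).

10⁻¹ ≡ 2 (mod 19) because 10·2 = 20 = 1·19 + 1.
So x ≡ 2·18 = 36 ≡ 17 (mod 19).

17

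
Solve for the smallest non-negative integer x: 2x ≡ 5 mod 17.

The inverse of 2 mod 17 is 9 (since 2·9 = 18 ≡ 1).
Multiplying both sides by 9: x ≡ 9·5 = 45 ≡ 11 (mod 17).

11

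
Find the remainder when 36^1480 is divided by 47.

Square-and-reduce mod 47: 36^1≡36, 36^2≡27, 36^4≡24, 36^8≡12, 36^16≡3, 36^32≡9, 36^64≡34, 36^128≡28, 36^256≡32, 36^512≡37, 36^1024≡6.
1480 = 8 + 64 + 128 + 256 + 1024, so 36^1480 ≡ 12·34·28·32·6 ≡ 12 (mod 47).

12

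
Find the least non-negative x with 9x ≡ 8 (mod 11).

7

9⁻¹ ≡ 5 (mod 11) because 9·5 = 45 = 4·11 + 1.
So x ≡ 5·8 = 40 ≡ 7 (mod 11).
Check: 9·7 = 63 = 5·11 + 8.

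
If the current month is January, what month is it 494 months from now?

494 = 41·12 + 2, so 494 mod 12 = 2.
January + 2 months → March.

March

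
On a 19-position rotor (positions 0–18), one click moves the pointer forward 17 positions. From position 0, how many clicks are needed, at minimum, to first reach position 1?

19 = 1·17 + 2
17 = 8·2 + 1
2 = 2·1 + 0
Back-substituting gives 17·9 ≡ 1 (mod 19).

9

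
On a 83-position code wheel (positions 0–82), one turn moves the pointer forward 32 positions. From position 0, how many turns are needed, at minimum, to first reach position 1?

13

83 = 2·32 + 19
32 = 1·19 + 13
19 = 1·13 + 6
13 = 2·6 + 1
6 = 6·1 + 0
Back-substituting gives 32·13 ≡ 1 (mod 83).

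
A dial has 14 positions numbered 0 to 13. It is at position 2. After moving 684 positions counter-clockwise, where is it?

4

684 − 48·14 = 12, so 684 ≡ 12 (mod 14).
(2 − 12) mod 14 = 4.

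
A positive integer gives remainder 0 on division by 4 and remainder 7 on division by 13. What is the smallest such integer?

20

x ≡ 0 (mod 4) gives x ∈ {0, 4, 8, 12, 16, 20}.
The first of these with x mod 13 = 7 is 20.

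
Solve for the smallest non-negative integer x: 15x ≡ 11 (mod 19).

15⁻¹ ≡ 14 (mod 19) because 15·14 = 210 = 11·19 + 1.
Multiplying both sides by 14: x ≡ 14·11 = 154 ≡ 2 (mod 19).
Check: 15·2 = 30 = 1·19 + 11.

2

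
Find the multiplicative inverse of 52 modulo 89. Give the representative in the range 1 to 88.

52·12 = 624 = 7·89 + 1, so 52⁻¹ ≡ 12 (mod 89).

12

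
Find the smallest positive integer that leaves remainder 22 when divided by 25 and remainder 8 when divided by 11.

272

Since 11·16 ≡ 1 (mod 25), take x = 8 + 11·((22−8)·16 mod 25) = 8 + 11·24 = 272.
Check: 272 mod 25 = 22, 272 mod 11 = 8.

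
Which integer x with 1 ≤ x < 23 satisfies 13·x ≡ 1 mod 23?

16

13·16 = 208 = 9·23 + 1, so 13⁻¹ ≡ 16 (mod 23).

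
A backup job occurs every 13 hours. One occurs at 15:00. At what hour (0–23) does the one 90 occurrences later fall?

9

90·13 = 1170.
Dividing 1170 by 24 gives quotient 48 and remainder 18.
(15 + 18) mod 24 = 9.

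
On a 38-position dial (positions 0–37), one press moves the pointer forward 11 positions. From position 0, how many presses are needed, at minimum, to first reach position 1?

7

11·7 = 77 = 2·38 + 1, so 11⁻¹ ≡ 7 (mod 38).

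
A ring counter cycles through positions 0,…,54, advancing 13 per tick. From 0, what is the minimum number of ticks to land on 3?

51

The inverse of 13 mod 55 is 17 (since 13·17 = 221 ≡ 1).
Multiplying both sides by 17: x ≡ 17·3 = 51 ≡ 51 (mod 55).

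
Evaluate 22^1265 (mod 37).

13

By repeated squaring mod 37: 22^1≡22, 22^2≡3, 22^4≡9, 22^8≡7, 22^16≡12, 22^32≡33, 22^64≡16, 22^128≡34, 22^256≡9, 22^512≡7, 22^1024≡12.
1265 = 1 + 16 + 32 + 64 + 128 + 1024, so 22^1265 ≡ 22·12·33·16·34·12 ≡ 13 (mod 37).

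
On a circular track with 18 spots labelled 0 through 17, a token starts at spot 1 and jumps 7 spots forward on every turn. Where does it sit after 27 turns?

27·7 = 189.
189 = 10·18 + 9, so 189 mod 18 = 9.
(1 + 9) mod 18 = 10.

10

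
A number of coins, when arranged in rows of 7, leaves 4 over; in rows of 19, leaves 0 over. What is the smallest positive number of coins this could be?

95

Since 19·3 ≡ 1 (mod 7), take x = 0 + 19·((4−0)·3 mod 7) = 0 + 19·5 = 95.
Check: 95 mod 7 = 4, 95 mod 19 = 0.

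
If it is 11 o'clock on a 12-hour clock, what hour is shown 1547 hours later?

10

Dividing 1547 by 12 gives quotient 128 and remainder 11.
11 + 11 → 10 on a 12-hour dial.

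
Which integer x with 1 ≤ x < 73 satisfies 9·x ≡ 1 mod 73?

65

73 = 8·9 + 1
9 = 9·1 + 0
Back-substituting gives 9·65 ≡ 1 (mod 73).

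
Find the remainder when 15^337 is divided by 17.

Successive squares of 15 mod 17: 15^1≡15, 15^2≡4, 15^4≡16, 15^8≡1, 15^16≡1, 15^32≡1, 15^64≡1, 15^128≡1, 15^256≡1.
Since 337 = 1 + 16 + 64 + 256 in binary, 15^337 ≡ 15·1·1·1 ≡ 15 (mod 17).

15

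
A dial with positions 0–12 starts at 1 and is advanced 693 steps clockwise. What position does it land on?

Dividing 693 by 13 gives quotient 53 and remainder 4.
(1 + 4) mod 13 = 5.

5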